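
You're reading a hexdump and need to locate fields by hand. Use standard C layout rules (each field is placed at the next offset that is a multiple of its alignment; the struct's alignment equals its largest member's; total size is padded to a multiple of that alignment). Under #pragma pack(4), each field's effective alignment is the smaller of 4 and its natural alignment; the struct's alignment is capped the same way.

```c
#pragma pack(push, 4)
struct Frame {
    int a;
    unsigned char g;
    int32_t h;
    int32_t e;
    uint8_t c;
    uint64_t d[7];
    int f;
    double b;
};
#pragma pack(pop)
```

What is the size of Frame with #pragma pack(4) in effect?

@0: a [4B, align 4] → 4
@4: g [1B, align 1] → 5
+3 pad (align 4)
@8: h [4B, align 4] → 12
@12: e [4B, align 4] → 16
@16: c [1B, align 1] → 17
+3 pad (align 4)
@20: d [56B, align 4] → 76
@76: f [4B, align 4] → 80
@80: b [8B, align 4] → 88
size 88, align 4

88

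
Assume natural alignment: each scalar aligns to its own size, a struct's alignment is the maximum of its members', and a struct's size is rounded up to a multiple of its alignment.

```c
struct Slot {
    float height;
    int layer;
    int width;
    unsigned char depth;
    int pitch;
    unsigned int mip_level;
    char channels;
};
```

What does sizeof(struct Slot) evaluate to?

height at 0 (size 4, align 4) → ends 4
layer at 4 (size 4, align 4) → ends 8
width at 8 (size 4, align 4) → ends 12
depth at 12 (size 1, align 1) → ends 13
pad 3 to align 4 for pitch
pitch at 16 (size 4, align 4) → ends 20
mip_level at 20 (size 4, align 4) → ends 24
channels at 24 (size 1, align 1) → ends 25
tail pad 3 to reach multiple of 4
total 28 bytes, alignment 4

28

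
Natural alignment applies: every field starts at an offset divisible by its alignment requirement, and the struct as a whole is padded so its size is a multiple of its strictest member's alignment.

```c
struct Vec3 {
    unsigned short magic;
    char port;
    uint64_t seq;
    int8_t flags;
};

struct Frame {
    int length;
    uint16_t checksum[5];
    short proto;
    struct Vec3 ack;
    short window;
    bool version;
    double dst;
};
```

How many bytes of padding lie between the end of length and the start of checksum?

Vec3: 0..2  magic  (2B, 2-aligned); 2..3  port  (1B, 1-aligned); 3..8  -- padding (5B); 8..16  seq  (8B, 8-aligned); 16..17  flags  (1B, 1-aligned); 17..24  -- tail padding (7B); sizeof = 24, alignof = 8
0..4  length  (4B, 4-aligned)
4..14  checksum  (10B, 2-aligned)

0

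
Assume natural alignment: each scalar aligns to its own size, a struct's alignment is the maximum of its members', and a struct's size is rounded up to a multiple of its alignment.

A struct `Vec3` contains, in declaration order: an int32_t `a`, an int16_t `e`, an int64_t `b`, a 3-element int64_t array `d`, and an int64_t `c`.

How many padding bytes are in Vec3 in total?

@0: a [4B, align 4] → 4
@4: e [2B, align 2] → 6
+2 pad (align 8)
@8: b [8B, align 8] → 16
@16: d [24B, align 8] → 40
@40: c [8B, align 8] → 48
size 48, align 8
data bytes 46, size 48 → padding 2

2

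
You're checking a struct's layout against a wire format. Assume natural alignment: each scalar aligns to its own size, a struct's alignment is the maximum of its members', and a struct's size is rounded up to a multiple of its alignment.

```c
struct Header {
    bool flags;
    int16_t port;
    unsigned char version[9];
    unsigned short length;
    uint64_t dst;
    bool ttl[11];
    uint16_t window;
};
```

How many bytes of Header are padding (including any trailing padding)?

5

flags at 0 (size 1, align 1) → ends 1
pad 1 to align 2 for port
port at 2 (size 2, align 2) → ends 4
version at 4 (size 9, align 1) → ends 13
pad 1 to align 2 for length
length at 14 (size 2, align 2) → ends 16
dst at 16 (size 8, align 8) → ends 24
ttl at 24 (size 11, align 1) → ends 35
pad 1 to align 2 for window
window at 36 (size 2, align 2) → ends 38
tail pad 2 to reach multiple of 8
total 40 bytes, alignment 8
data bytes 35, size 40 → padding 5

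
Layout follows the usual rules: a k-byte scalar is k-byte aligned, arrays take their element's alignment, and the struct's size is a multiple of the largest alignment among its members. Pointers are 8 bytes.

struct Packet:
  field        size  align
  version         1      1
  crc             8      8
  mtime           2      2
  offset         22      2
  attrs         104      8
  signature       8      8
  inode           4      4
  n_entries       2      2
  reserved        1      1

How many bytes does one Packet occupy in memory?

160

@0: version [1B, align 1] → 1
+7 pad (align 8)
@8: crc [8B, align 8] → 16
@16: mtime [2B, align 2] → 18
@18: offset [22B, align 2] → 40
@40: attrs [104B, align 8] → 144
@144: signature [8B, align 8] → 152
@152: inode [4B, align 4] → 156
@156: n_entries [2B, align 2] → 158
@158: reserved [1B, align 1] → 159
+1 tail pad (align 8)
size 160, align 8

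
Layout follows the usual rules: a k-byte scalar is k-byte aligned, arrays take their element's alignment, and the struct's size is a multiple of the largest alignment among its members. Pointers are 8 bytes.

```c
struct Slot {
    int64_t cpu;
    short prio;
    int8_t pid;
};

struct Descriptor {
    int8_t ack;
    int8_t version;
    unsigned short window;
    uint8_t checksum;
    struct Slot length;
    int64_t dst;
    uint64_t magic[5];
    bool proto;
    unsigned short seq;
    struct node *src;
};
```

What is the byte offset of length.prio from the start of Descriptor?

16

Slot: 0..8  cpu  (8B, 8-aligned); 8..10  prio  (2B, 2-aligned); 10..11  pid  (1B, 1-aligned); 11..16  -- tail padding (5B); sizeof = 16, alignof = 8
0..1  ack  (1B, 1-aligned)
1..2  version  (1B, 1-aligned)
2..4  window  (2B, 2-aligned)
4..5  checksum  (1B, 1-aligned)
5..8  -- padding (3B)
8..24  length  (16B, 8-aligned)
within Slot: prio at 8
8 + 8 = 16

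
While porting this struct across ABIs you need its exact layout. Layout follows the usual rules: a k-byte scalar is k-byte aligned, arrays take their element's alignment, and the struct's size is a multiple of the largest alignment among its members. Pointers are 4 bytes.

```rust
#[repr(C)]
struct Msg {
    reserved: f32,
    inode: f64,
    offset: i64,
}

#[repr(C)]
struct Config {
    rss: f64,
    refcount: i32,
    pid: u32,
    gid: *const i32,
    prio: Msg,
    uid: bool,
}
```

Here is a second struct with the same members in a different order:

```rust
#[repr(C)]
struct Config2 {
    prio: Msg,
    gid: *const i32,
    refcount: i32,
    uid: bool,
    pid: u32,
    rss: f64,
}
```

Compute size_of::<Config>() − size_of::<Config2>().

Msg: 0..4  reserved  (4B, 4-aligned); 4..8  -- padding (4B); 8..16  inode  (8B, 8-aligned); 16..24  offset  (8B, 8-aligned); sizeof = 24, alignof = 8
0..8  rss  (8B, 8-aligned)
8..12  refcount  (4B, 4-aligned)
12..16  pid  (4B, 4-aligned)
16..20  gid  (4B, 4-aligned)
20..24  -- padding (4B)
24..48  prio  (24B, 8-aligned)
48..49  uid  (1B, 1-aligned)
49..56  -- tail padding (7B)
sizeof = 56, alignof = 8
— Config2 —
0..24  prio  (24B, 8-aligned)
24..28  gid  (4B, 4-aligned)
28..32  refcount  (4B, 4-aligned)
32..33  uid  (1B, 1-aligned)
33..36  -- padding (3B)
36..40  pid  (4B, 4-aligned)
40..48  rss  (8B, 8-aligned)
sizeof = 48, alignof = 8
56 − 48 = 8

8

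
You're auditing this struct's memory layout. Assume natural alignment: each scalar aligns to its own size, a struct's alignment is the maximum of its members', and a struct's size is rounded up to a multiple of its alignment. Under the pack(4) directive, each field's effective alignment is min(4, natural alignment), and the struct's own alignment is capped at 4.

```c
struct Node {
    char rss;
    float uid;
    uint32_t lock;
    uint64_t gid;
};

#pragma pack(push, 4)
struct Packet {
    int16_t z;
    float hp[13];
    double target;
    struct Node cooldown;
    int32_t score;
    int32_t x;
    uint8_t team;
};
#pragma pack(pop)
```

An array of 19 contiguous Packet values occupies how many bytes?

Node: @0: rss [1B, align 1] → 1; +3 pad (align 4); @4: uid [4B, align 4] → 8; @8: lock [4B, align 4] → 12; +4 pad (align 8); @16: gid [8B, align 8] → 24; size 24, align 8
@0: z [2B, align 2] → 2
+2 pad (align 4)
@4: hp [52B, align 4] → 56
@56: target [8B, align 4] → 64
@64: cooldown [24B, align 4] → 88
@88: score [4B, align 4] → 92
@92: x [4B, align 4] → 96
@96: team [1B, align 1] → 97
+3 tail pad (align 4)
size 100, align 4
array of 19: 19 × 100 = 1900

1900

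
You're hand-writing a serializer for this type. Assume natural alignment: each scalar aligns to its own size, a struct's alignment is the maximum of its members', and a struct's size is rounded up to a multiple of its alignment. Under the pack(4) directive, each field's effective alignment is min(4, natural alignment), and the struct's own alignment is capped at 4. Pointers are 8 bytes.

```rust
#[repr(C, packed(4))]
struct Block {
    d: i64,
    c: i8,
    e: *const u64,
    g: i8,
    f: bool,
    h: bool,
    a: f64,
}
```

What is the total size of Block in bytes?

0..8  d  (8B, 4-aligned)
8..9  c  (1B, 1-aligned)
9..12  -- padding (3B)
12..20  e  (8B, 4-aligned)
20..21  g  (1B, 1-aligned)
21..22  f  (1B, 1-aligned)
22..23  h  (1B, 1-aligned)
23..24  -- padding (1B)
24..32  a  (8B, 4-aligned)
sizeof = 32, alignof = 4

32 bytes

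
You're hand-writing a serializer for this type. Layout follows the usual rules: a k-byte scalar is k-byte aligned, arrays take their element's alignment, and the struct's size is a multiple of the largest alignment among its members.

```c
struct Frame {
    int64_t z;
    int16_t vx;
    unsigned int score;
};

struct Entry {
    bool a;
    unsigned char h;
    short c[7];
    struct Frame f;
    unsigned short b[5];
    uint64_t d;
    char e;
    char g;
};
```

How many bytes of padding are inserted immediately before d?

Frame: @0: z [8B, align 8] → 8; @8: vx [2B, align 2] → 10; +2 pad (align 4); @12: score [4B, align 4] → 16; size 16, align 8
@0: a [1B, align 1] → 1
@1: h [1B, align 1] → 2
@2: c [14B, align 2] → 16
@16: f [16B, align 8] → 32
@32: b [10B, align 2] → 42
+6 pad (align 8)
@48: d [8B, align 8] → 56

6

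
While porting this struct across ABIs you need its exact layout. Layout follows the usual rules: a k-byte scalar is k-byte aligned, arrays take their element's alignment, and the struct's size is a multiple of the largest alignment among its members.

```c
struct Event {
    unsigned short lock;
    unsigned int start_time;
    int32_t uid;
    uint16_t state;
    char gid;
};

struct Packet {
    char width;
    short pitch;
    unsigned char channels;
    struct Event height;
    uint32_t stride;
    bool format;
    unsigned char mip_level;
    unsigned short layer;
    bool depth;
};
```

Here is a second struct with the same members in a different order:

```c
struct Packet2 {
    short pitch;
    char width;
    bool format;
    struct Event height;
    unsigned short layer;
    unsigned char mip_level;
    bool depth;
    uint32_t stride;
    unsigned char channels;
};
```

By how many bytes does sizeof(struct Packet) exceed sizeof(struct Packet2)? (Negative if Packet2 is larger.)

4

Event: @0: lock [2B, align 2] → 2; +2 pad (align 4); @4: start_time [4B, align 4] → 8; @8: uid [4B, align 4] → 12; @12: state [2B, align 2] → 14; @14: gid [1B, align 1] → 15; +1 tail pad (align 4); size 16, align 4
@0: width [1B, align 1] → 1
+1 pad (align 2)
@2: pitch [2B, align 2] → 4
@4: channels [1B, align 1] → 5
+3 pad (align 4)
@8: height [16B, align 4] → 24
@24: stride [4B, align 4] → 28
@28: format [1B, align 1] → 29
@29: mip_level [1B, align 1] → 30
@30: layer [2B, align 2] → 32
@32: depth [1B, align 1] → 33
+3 tail pad (align 4)
size 36, align 4
— Packet2 —
@0: pitch [2B, align 2] → 2
@2: width [1B, align 1] → 3
@3: format [1B, align 1] → 4
@4: height [16B, align 4] → 20
@20: layer [2B, align 2] → 22
@22: mip_level [1B, align 1] → 23
@23: depth [1B, align 1] → 24
@24: stride [4B, align 4] → 28
@28: channels [1B, align 1] → 29
+3 tail pad (align 4)
size 32, align 4
36 − 32 = 4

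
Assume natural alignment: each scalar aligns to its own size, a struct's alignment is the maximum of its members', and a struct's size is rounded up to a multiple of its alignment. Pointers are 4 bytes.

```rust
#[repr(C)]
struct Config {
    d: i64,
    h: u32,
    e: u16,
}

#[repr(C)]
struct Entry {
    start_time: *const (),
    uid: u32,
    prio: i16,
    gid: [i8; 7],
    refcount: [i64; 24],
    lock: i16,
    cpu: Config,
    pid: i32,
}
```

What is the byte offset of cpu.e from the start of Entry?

236

Config: 0..8  d  (8B, 8-aligned); 8..12  h  (4B, 4-aligned); 12..14  e  (2B, 2-aligned); 14..16  -- tail padding (2B); sizeof = 16, alignof = 8
0..4  start_time  (4B, 4-aligned)
4..8  uid  (4B, 4-aligned)
8..10  prio  (2B, 2-aligned)
10..17  gid  (7B, 1-aligned)
17..24  -- padding (7B)
24..216  refcount  (192B, 8-aligned)
216..218  lock  (2B, 2-aligned)
218..224  -- padding (6B)
224..240  cpu  (16B, 8-aligned)
within Config: e at 12
224 + 12 = 236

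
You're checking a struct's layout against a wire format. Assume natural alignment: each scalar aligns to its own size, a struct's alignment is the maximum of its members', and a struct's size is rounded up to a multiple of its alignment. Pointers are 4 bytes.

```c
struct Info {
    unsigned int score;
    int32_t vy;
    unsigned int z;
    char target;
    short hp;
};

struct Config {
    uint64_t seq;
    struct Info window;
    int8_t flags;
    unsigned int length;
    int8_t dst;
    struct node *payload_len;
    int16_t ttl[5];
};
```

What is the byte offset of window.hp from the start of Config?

22

Info: 0..4  score  (4B, 4-aligned); 4..8  vy  (4B, 4-aligned); 8..12  z  (4B, 4-aligned); 12..13  target  (1B, 1-aligned); 13..14  -- padding (1B); 14..16  hp  (2B, 2-aligned); sizeof = 16, alignof = 4
0..8  seq  (8B, 8-aligned)
8..24  window  (16B, 4-aligned)
within Info: hp at 14
8 + 14 = 22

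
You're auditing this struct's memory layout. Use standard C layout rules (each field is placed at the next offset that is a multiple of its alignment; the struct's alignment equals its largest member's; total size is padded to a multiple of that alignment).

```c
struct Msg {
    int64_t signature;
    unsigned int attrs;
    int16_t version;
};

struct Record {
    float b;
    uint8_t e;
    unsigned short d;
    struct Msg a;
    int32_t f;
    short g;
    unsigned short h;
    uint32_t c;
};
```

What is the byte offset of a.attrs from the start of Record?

16

Msg: 0..8  signature  (8B, 8-aligned); 8..12  attrs  (4B, 4-aligned); 12..14  version  (2B, 2-aligned); 14..16  -- tail padding (2B); sizeof = 16, alignof = 8
0..4  b  (4B, 4-aligned)
4..5  e  (1B, 1-aligned)
5..6  -- padding (1B)
6..8  d  (2B, 2-aligned)
8..24  a  (16B, 8-aligned)
within Msg: attrs at 8
8 + 8 = 16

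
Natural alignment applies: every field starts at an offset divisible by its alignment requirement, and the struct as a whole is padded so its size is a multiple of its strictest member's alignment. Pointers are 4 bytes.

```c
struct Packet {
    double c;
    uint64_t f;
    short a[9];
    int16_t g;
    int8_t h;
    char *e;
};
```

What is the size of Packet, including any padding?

48 bytes

0..8  c  (8B, 8-aligned)
8..16  f  (8B, 8-aligned)
16..34  a  (18B, 2-aligned)
34..36  g  (2B, 2-aligned)
36..37  h  (1B, 1-aligned)
37..40  -- padding (3B)
40..44  e  (4B, 4-aligned)
44..48  -- tail padding (4B)
sizeof = 48, alignof = 8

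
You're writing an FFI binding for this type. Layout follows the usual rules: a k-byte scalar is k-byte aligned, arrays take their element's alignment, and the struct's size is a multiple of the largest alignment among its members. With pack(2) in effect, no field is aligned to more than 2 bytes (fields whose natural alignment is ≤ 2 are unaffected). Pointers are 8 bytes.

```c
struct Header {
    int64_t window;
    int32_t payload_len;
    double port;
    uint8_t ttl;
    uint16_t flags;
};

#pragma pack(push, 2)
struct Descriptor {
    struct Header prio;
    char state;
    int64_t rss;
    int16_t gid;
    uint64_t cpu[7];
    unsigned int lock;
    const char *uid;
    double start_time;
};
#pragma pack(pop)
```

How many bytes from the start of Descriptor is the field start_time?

Header: window at 0 (size 8, align 8) → ends 8; payload_len at 8 (size 4, align 4) → ends 12; pad 4 to align 8 for port; port at 16 (size 8, align 8) → ends 24; ttl at 24 (size 1, align 1) → ends 25; pad 1 to align 2 for flags; flags at 26 (size 2, align 2) → ends 28; tail pad 4 to reach multiple of 8; total 32 bytes, alignment 8
prio at 0 (size 32, align 2) → ends 32
state at 32 (size 1, align 1) → ends 33
pad 1 to align 2 for rss
rss at 34 (size 8, align 2) → ends 42
gid at 42 (size 2, align 2) → ends 44
cpu at 44 (size 56, align 2) → ends 100
lock at 100 (size 4, align 2) → ends 104
uid at 104 (size 8, align 2) → ends 112
start_time at 112 (size 8, align 2) → ends 120

112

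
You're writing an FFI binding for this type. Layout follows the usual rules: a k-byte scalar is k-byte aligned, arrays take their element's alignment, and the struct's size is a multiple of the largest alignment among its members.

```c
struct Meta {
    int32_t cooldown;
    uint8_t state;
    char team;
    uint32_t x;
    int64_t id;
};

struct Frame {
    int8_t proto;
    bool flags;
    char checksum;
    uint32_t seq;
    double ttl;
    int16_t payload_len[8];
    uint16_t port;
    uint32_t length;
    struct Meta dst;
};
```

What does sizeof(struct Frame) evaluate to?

64 bytes

Meta: 0..4  cooldown  (4B, 4-aligned); 4..5  state  (1B, 1-aligned); 5..6  team  (1B, 1-aligned); 6..8  -- padding (2B); 8..12  x  (4B, 4-aligned); 12..16  -- padding (4B); 16..24  id  (8B, 8-aligned); sizeof = 24, alignof = 8
0..1  proto  (1B, 1-aligned)
1..2  flags  (1B, 1-aligned)
2..3  checksum  (1B, 1-aligned)
3..4  -- padding (1B)
4..8  seq  (4B, 4-aligned)
8..16  ttl  (8B, 8-aligned)
16..32  payload_len  (16B, 2-aligned)
32..34  port  (2B, 2-aligned)
34..36  -- padding (2B)
36..40  length  (4B, 4-aligned)
40..64  dst  (24B, 8-aligned)
sizeof = 64, alignof = 8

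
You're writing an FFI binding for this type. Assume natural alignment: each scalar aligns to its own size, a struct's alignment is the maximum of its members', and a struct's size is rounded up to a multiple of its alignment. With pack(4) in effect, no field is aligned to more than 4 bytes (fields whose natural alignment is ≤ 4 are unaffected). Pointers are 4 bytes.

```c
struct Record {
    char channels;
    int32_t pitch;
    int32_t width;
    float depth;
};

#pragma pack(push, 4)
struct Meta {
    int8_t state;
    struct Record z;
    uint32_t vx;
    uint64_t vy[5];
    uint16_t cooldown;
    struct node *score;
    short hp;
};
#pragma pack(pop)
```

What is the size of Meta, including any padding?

76

Record: channels at 0 (size 1, align 1) → ends 1; pad 3 to align 4 for pitch; pitch at 4 (size 4, align 4) → ends 8; width at 8 (size 4, align 4) → ends 12; depth at 12 (size 4, align 4) → ends 16; total 16 bytes, alignment 4
state at 0 (size 1, align 1) → ends 1
pad 3 to align 4 for z
z at 4 (size 16, align 4) → ends 20
vx at 20 (size 4, align 4) → ends 24
vy at 24 (size 40, align 4) → ends 64
cooldown at 64 (size 2, align 2) → ends 66
pad 2 to align 4 for score
score at 68 (size 4, align 4) → ends 72
hp at 72 (size 2, align 2) → ends 74
tail pad 2 to reach multiple of 4
total 76 bytes, alignment 4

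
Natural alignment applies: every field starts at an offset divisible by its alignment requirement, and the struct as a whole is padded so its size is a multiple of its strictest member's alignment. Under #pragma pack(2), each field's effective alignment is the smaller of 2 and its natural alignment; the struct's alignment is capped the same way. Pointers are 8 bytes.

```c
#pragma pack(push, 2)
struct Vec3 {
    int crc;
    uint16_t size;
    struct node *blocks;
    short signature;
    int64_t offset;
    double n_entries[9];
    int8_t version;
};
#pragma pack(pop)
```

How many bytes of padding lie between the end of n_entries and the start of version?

@0: crc [4B, align 2] → 4
@4: size [2B, align 2] → 6
@6: blocks [8B, align 2] → 14
@14: signature [2B, align 2] → 16
@16: offset [8B, align 2] → 24
@24: n_entries [72B, align 2] → 96
@96: version [1B, align 1] → 97

0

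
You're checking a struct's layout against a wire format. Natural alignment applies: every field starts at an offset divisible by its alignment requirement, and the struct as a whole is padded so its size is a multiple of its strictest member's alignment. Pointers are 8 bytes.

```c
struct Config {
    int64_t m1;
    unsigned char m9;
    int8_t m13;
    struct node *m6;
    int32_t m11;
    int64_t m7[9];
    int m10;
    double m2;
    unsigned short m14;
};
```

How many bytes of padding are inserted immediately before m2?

m1 at 0 (size 8, align 8) → ends 8
m9 at 8 (size 1, align 1) → ends 9
m13 at 9 (size 1, align 1) → ends 10
pad 6 to align 8 for m6
m6 at 16 (size 8, align 8) → ends 24
m11 at 24 (size 4, align 4) → ends 28
pad 4 to align 8 for m7
m7 at 32 (size 72, align 8) → ends 104
m10 at 104 (size 4, align 4) → ends 108
pad 4 to align 8 for m2
m2 at 112 (size 8, align 8) → ends 120

4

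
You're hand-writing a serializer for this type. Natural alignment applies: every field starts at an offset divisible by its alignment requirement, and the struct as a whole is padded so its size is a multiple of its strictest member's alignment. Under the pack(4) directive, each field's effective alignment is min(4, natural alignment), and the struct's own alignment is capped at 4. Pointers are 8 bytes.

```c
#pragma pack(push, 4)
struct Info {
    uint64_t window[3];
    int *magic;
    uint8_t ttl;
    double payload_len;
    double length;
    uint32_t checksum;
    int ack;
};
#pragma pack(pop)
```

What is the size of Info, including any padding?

60

0..24  window  (24B, 4-aligned)
24..32  magic  (8B, 4-aligned)
32..33  ttl  (1B, 1-aligned)
33..36  -- padding (3B)
36..44  payload_len  (8B, 4-aligned)
44..52  length  (8B, 4-aligned)
52..56  checksum  (4B, 4-aligned)
56..60  ack  (4B, 4-aligned)
sizeof = 60, alignof = 4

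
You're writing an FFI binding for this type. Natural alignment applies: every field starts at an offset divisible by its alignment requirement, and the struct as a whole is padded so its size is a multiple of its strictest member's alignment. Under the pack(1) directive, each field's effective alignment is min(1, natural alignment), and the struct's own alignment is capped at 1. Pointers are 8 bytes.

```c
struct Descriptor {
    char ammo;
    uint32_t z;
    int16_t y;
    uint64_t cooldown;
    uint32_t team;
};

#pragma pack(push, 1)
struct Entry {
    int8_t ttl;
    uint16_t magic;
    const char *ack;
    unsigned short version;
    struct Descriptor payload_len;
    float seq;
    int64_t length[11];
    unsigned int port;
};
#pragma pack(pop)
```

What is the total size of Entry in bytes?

Descriptor: 0..1  ammo  (1B, 1-aligned); 1..4  -- padding (3B); 4..8  z  (4B, 4-aligned); 8..10  y  (2B, 2-aligned); 10..16  -- padding (6B); 16..24  cooldown  (8B, 8-aligned); 24..28  team  (4B, 4-aligned); 28..32  -- tail padding (4B); sizeof = 32, alignof = 8
0..1  ttl  (1B, 1-aligned)
1..3  magic  (2B, 1-aligned)
3..11  ack  (8B, 1-aligned)
11..13  version  (2B, 1-aligned)
13..45  payload_len  (32B, 1-aligned)
45..49  seq  (4B, 1-aligned)
49..137  length  (88B, 1-aligned)
137..141  port  (4B, 1-aligned)
sizeof = 141, alignof = 1

141 bytes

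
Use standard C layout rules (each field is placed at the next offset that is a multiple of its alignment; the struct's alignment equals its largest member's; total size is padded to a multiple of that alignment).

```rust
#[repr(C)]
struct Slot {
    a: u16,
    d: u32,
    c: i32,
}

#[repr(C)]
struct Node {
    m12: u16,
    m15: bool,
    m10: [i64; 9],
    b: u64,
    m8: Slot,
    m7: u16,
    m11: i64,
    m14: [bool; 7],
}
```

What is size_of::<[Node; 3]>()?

360

Slot: a at 0 (size 2, align 2) → ends 2; pad 2 to align 4 for d; d at 4 (size 4, align 4) → ends 8; c at 8 (size 4, align 4) → ends 12; total 12 bytes, alignment 4
m12 at 0 (size 2, align 2) → ends 2
m15 at 2 (size 1, align 1) → ends 3
pad 5 to align 8 for m10
m10 at 8 (size 72, align 8) → ends 80
b at 80 (size 8, align 8) → ends 88
m8 at 88 (size 12, align 4) → ends 100
m7 at 100 (size 2, align 2) → ends 102
pad 2 to align 8 for m11
m11 at 104 (size 8, align 8) → ends 112
m14 at 112 (size 7, align 1) → ends 119
tail pad 1 to reach multiple of 8
total 120 bytes, alignment 8
array of 3: 3 × 120 = 360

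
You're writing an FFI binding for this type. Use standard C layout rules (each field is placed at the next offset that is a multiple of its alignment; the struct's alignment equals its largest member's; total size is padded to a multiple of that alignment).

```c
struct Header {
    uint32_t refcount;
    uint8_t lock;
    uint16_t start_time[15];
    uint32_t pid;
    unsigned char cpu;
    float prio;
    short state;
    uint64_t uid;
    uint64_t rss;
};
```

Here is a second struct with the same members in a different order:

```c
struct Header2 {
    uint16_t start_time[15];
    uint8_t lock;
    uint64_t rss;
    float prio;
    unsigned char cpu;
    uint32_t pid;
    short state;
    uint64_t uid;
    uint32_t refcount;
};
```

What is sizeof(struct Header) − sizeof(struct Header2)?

0

refcount at 0 (size 4, align 4) → ends 4
lock at 4 (size 1, align 1) → ends 5
pad 1 to align 2 for start_time
start_time at 6 (size 30, align 2) → ends 36
pid at 36 (size 4, align 4) → ends 40
cpu at 40 (size 1, align 1) → ends 41
pad 3 to align 4 for prio
prio at 44 (size 4, align 4) → ends 48
state at 48 (size 2, align 2) → ends 50
pad 6 to align 8 for uid
uid at 56 (size 8, align 8) → ends 64
rss at 64 (size 8, align 8) → ends 72
total 72 bytes, alignment 8
— Header2 —
start_time at 0 (size 30, align 2) → ends 30
lock at 30 (size 1, align 1) → ends 31
pad 1 to align 8 for rss
rss at 32 (size 8, align 8) → ends 40
prio at 40 (size 4, align 4) → ends 44
cpu at 44 (size 1, align 1) → ends 45
pad 3 to align 4 for pid
pid at 48 (size 4, align 4) → ends 52
state at 52 (size 2, align 2) → ends 54
pad 2 to align 8 for uid
uid at 56 (size 8, align 8) → ends 64
refcount at 64 (size 4, align 4) → ends 68
tail pad 4 to reach multiple of 8
total 72 bytes, alignment 8
72 − 72 = 0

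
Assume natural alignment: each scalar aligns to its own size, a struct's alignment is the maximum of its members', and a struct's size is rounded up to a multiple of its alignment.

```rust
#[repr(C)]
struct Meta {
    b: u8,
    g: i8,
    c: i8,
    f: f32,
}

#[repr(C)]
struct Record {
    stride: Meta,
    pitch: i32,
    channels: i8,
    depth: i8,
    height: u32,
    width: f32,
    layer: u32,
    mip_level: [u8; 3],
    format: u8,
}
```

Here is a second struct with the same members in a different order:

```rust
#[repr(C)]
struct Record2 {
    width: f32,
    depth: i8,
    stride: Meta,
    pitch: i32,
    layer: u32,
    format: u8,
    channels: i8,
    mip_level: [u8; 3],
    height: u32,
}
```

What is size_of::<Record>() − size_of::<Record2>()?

Meta: 0..1  b  (1B, 1-aligned); 1..2  g  (1B, 1-aligned); 2..3  c  (1B, 1-aligned); 3..4  -- padding (1B); 4..8  f  (4B, 4-aligned); sizeof = 8, alignof = 4
0..8  stride  (8B, 4-aligned)
8..12  pitch  (4B, 4-aligned)
12..13  channels  (1B, 1-aligned)
13..14  depth  (1B, 1-aligned)
14..16  -- padding (2B)
16..20  height  (4B, 4-aligned)
20..24  width  (4B, 4-aligned)
24..28  layer  (4B, 4-aligned)
28..31  mip_level  (3B, 1-aligned)
31..32  format  (1B, 1-aligned)
sizeof = 32, alignof = 4
— Record2 —
0..4  width  (4B, 4-aligned)
4..5  depth  (1B, 1-aligned)
5..8  -- padding (3B)
8..16  stride  (8B, 4-aligned)
16..20  pitch  (4B, 4-aligned)
20..24  layer  (4B, 4-aligned)
24..25  format  (1B, 1-aligned)
25..26  channels  (1B, 1-aligned)
26..29  mip_level  (3B, 1-aligned)
29..32  -- padding (3B)
32..36  height  (4B, 4-aligned)
sizeof = 36, alignof = 4
32 − 36 = -4

-4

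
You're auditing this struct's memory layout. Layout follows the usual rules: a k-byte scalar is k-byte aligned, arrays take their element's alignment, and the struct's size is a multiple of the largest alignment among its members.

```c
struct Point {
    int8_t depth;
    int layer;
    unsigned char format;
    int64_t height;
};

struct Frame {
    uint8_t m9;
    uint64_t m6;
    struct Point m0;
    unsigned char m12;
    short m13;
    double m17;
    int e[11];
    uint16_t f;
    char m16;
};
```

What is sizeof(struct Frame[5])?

520

Point: 0..1  depth  (1B, 1-aligned); 1..4  -- padding (3B); 4..8  layer  (4B, 4-aligned); 8..9  format  (1B, 1-aligned); 9..16  -- padding (7B); 16..24  height  (8B, 8-aligned); sizeof = 24, alignof = 8
0..1  m9  (1B, 1-aligned)
1..8  -- padding (7B)
8..16  m6  (8B, 8-aligned)
16..40  m0  (24B, 8-aligned)
40..41  m12  (1B, 1-aligned)
41..42  -- padding (1B)
42..44  m13  (2B, 2-aligned)
44..48  -- padding (4B)
48..56  m17  (8B, 8-aligned)
56..100  e  (44B, 4-aligned)
100..102  f  (2B, 2-aligned)
102..103  m16  (1B, 1-aligned)
103..104  -- tail padding (1B)
sizeof = 104, alignof = 8
array of 5: 5 × 104 = 520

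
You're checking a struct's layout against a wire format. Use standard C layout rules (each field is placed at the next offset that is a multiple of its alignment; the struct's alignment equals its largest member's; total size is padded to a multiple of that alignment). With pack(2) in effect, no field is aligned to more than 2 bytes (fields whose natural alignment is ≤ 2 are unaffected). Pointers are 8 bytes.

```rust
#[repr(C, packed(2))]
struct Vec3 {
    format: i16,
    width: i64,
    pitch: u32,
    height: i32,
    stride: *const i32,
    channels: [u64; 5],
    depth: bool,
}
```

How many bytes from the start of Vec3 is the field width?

0..2  format  (2B, 2-aligned)
2..10  width  (8B, 2-aligned)

2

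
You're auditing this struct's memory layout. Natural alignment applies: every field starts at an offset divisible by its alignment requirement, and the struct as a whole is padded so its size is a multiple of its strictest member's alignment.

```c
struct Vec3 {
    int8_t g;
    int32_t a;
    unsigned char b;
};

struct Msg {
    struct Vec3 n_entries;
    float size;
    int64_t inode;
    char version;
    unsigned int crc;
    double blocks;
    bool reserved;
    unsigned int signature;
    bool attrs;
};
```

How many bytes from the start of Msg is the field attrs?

Vec3: g at 0 (size 1, align 1) → ends 1; pad 3 to align 4 for a; a at 4 (size 4, align 4) → ends 8; b at 8 (size 1, align 1) → ends 9; tail pad 3 to reach multiple of 4; total 12 bytes, alignment 4
n_entries at 0 (size 12, align 4) → ends 12
size at 12 (size 4, align 4) → ends 16
inode at 16 (size 8, align 8) → ends 24
version at 24 (size 1, align 1) → ends 25
pad 3 to align 4 for crc
crc at 28 (size 4, align 4) → ends 32
blocks at 32 (size 8, align 8) → ends 40
reserved at 40 (size 1, align 1) → ends 41
pad 3 to align 4 for signature
signature at 44 (size 4, align 4) → ends 48
attrs at 48 (size 1, align 1) → ends 49

48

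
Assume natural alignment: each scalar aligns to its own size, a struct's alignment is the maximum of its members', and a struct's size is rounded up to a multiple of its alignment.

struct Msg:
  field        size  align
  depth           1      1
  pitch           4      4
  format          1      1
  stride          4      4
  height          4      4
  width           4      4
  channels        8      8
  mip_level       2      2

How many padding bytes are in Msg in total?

12

@0: depth [1B, align 1] → 1
+3 pad (align 4)
@4: pitch [4B, align 4] → 8
@8: format [1B, align 1] → 9
+3 pad (align 4)
@12: stride [4B, align 4] → 16
@16: height [4B, align 4] → 20
@20: width [4B, align 4] → 24
@24: channels [8B, align 8] → 32
@32: mip_level [2B, align 2] → 34
+6 tail pad (align 8)
size 40, align 8
data bytes 28, size 40 → padding 12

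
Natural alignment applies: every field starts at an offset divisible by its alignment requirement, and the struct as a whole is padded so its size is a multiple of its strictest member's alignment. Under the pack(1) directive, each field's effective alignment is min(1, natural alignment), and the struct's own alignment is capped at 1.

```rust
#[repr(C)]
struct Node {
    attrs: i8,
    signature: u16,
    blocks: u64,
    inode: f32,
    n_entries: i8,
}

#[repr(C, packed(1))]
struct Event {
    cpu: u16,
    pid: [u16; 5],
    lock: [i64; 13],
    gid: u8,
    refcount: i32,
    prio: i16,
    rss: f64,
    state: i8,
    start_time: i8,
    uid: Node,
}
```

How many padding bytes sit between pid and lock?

Node: @0: attrs [1B, align 1] → 1; +1 pad (align 2); @2: signature [2B, align 2] → 4; +4 pad (align 8); @8: blocks [8B, align 8] → 16; @16: inode [4B, align 4] → 20; @20: n_entries [1B, align 1] → 21; +3 tail pad (align 8); size 24, align 8
@0: cpu [2B, align 1] → 2
@2: pid [10B, align 1] → 12
@12: lock [104B, align 1] → 116

0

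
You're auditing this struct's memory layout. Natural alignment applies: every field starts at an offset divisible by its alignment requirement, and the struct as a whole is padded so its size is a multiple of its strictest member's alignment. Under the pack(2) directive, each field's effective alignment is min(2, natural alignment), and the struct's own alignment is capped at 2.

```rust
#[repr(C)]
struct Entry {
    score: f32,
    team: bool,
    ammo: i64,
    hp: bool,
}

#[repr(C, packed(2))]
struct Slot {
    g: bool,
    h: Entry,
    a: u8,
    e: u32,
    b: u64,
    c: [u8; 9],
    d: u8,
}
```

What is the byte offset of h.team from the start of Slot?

6

Entry: score at 0 (size 4, align 4) → ends 4; team at 4 (size 1, align 1) → ends 5; pad 3 to align 8 for ammo; ammo at 8 (size 8, align 8) → ends 16; hp at 16 (size 1, align 1) → ends 17; tail pad 7 to reach multiple of 8; total 24 bytes, alignment 8
g at 0 (size 1, align 1) → ends 1
pad 1 to align 2 for h
h at 2 (size 24, align 2) → ends 26
within Entry: team at 4
2 + 4 = 6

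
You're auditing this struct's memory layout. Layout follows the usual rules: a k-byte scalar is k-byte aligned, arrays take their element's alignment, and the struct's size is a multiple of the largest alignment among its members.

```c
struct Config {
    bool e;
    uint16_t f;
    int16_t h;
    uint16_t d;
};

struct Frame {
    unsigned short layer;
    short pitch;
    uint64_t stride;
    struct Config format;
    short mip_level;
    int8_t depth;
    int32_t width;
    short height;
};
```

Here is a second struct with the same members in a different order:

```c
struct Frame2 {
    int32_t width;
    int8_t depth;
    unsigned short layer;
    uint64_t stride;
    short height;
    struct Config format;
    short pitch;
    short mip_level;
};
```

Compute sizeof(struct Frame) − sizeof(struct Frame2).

Config: e at 0 (size 1, align 1) → ends 1; pad 1 to align 2 for f; f at 2 (size 2, align 2) → ends 4; h at 4 (size 2, align 2) → ends 6; d at 6 (size 2, align 2) → ends 8; total 8 bytes, alignment 2
layer at 0 (size 2, align 2) → ends 2
pitch at 2 (size 2, align 2) → ends 4
pad 4 to align 8 for stride
stride at 8 (size 8, align 8) → ends 16
format at 16 (size 8, align 2) → ends 24
mip_level at 24 (size 2, align 2) → ends 26
depth at 26 (size 1, align 1) → ends 27
pad 1 to align 4 for width
width at 28 (size 4, align 4) → ends 32
height at 32 (size 2, align 2) → ends 34
tail pad 6 to reach multiple of 8
total 40 bytes, alignment 8
— Frame2 —
width at 0 (size 4, align 4) → ends 4
depth at 4 (size 1, align 1) → ends 5
pad 1 to align 2 for layer
layer at 6 (size 2, align 2) → ends 8
stride at 8 (size 8, align 8) → ends 16
height at 16 (size 2, align 2) → ends 18
format at 18 (size 8, align 2) → ends 26
pitch at 26 (size 2, align 2) → ends 28
mip_level at 28 (size 2, align 2) → ends 30
tail pad 2 to reach multiple of 8
total 32 bytes, alignment 8
40 − 32 = 8

8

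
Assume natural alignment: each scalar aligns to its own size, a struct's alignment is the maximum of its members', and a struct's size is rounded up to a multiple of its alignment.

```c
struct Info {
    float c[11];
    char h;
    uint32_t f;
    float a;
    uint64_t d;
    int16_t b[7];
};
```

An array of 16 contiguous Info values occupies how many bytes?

c at 0 (size 44, align 4) → ends 44
h at 44 (size 1, align 1) → ends 45
pad 3 to align 4 for f
f at 48 (size 4, align 4) → ends 52
a at 52 (size 4, align 4) → ends 56
d at 56 (size 8, align 8) → ends 64
b at 64 (size 14, align 2) → ends 78
tail pad 2 to reach multiple of 8
total 80 bytes, alignment 8
array of 16: 16 × 80 = 1280

1280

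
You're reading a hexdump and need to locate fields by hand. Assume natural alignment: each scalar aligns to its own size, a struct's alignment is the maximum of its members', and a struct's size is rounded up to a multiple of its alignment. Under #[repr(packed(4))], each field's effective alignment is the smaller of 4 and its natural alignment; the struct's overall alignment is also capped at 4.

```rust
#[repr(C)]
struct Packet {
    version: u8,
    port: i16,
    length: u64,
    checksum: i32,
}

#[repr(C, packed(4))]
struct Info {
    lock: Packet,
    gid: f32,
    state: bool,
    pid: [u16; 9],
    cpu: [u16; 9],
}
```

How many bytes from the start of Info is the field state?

Packet: 0..1  version  (1B, 1-aligned); 1..2  -- padding (1B); 2..4  port  (2B, 2-aligned); 4..8  -- padding (4B); 8..16  length  (8B, 8-aligned); 16..20  checksum  (4B, 4-aligned); 20..24  -- tail padding (4B); sizeof = 24, alignof = 8
0..24  lock  (24B, 4-aligned)
24..28  gid  (4B, 4-aligned)
28..29  state  (1B, 1-aligned)

28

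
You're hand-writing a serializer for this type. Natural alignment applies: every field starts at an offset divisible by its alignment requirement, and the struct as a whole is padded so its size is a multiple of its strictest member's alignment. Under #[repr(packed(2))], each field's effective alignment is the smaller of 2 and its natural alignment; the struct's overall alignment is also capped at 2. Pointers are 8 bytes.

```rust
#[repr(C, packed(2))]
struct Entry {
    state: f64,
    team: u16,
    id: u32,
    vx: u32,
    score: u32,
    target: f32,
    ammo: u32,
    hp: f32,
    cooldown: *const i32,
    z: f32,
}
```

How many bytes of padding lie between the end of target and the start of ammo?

0..8  state  (8B, 2-aligned)
8..10  team  (2B, 2-aligned)
10..14  id  (4B, 2-aligned)
14..18  vx  (4B, 2-aligned)
18..22  score  (4B, 2-aligned)
22..26  target  (4B, 2-aligned)
26..30  ammo  (4B, 2-aligned)

0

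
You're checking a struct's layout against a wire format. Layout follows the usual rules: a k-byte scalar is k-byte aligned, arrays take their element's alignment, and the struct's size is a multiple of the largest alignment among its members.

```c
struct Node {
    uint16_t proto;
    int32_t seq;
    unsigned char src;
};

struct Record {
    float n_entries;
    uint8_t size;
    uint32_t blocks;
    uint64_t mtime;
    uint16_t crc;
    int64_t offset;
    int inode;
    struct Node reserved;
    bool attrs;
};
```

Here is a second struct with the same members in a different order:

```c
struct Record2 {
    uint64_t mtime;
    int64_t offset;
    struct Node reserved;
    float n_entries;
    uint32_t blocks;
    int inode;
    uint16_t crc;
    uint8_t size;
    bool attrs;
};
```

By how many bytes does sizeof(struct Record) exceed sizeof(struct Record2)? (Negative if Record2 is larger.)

Node: 0..2  proto  (2B, 2-aligned); 2..4  -- padding (2B); 4..8  seq  (4B, 4-aligned); 8..9  src  (1B, 1-aligned); 9..12  -- tail padding (3B); sizeof = 12, alignof = 4
0..4  n_entries  (4B, 4-aligned)
4..5  size  (1B, 1-aligned)
5..8  -- padding (3B)
8..12  blocks  (4B, 4-aligned)
12..16  -- padding (4B)
16..24  mtime  (8B, 8-aligned)
24..26  crc  (2B, 2-aligned)
26..32  -- padding (6B)
32..40  offset  (8B, 8-aligned)
40..44  inode  (4B, 4-aligned)
44..56  reserved  (12B, 4-aligned)
56..57  attrs  (1B, 1-aligned)
57..64  -- tail padding (7B)
sizeof = 64, alignof = 8
— Record2 —
0..8  mtime  (8B, 8-aligned)
8..16  offset  (8B, 8-aligned)
16..28  reserved  (12B, 4-aligned)
28..32  n_entries  (4B, 4-aligned)
32..36  blocks  (4B, 4-aligned)
36..40  inode  (4B, 4-aligned)
40..42  crc  (2B, 2-aligned)
42..43  size  (1B, 1-aligned)
43..44  attrs  (1B, 1-aligned)
44..48  -- tail padding (4B)
sizeof = 48, alignof = 8
64 − 48 = 16

16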